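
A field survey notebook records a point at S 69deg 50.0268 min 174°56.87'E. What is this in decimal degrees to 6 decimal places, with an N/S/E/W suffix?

Latitude: 69 + 50.0268/60 = 69.8337800
Lon: 174 + 56.87/60 = 174.9478333

69.833780° S, 174.947833° E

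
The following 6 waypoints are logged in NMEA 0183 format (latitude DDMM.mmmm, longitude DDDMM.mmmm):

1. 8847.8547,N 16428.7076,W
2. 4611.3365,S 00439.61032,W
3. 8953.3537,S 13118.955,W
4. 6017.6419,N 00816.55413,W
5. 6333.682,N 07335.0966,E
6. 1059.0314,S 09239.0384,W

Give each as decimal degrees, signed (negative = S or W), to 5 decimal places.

Point 1:
  φ: degrees = first 2 digits = 88, minutes = 47.8547; 88 + 47.8547/60 = 88.797578
  N ⇒ keep positive
  Longitude: split at 3 digits → 164° and 28.7076′; 164 + 28.7076/60 = 164.478460
  W ⇒ negate
Point 2:
  Lat: split at 2 digits → 46° and 11.3365′; 46 + 11.3365/60 = 46.188942
  hemisphere S, so the sign is −
  λ: split at 3 digits → 004° and 39.61032′; 4 + 39.61032/60 = 4.660172
  hemisphere W, so the sign is −
Point 3:
  Lat: degrees = first 2 digits = 89, minutes = 53.3537; 89 + 53.3537/60 = 89.889228
  S ⇒ negate
  Lon: degrees = first 3 digits = 131, minutes = 18.955; 131 + 18.955/60 = 131.315917
  W ⇒ negate
Point 4:
  Lat: degrees = first 2 digits = 60, minutes = 17.6419; 60 + 17.6419/60 = 60.294032
  N ⇒ keep positive
  Longitude: split at 3 digits → 008° and 16.55413′; 8 + 16.55413/60 = 8.275902
  W → negative
Point 5:
  φ: degrees = first 2 digits = 63, minutes = 33.682; 63 + 33.682/60 = 63.561367
  N → positive
  Longitude: split at 3 digits → 073° and 35.0966′; 73 + 35.0966/60 = 73.584943
  E ⇒ keep positive
Point 6:
  φ: degrees = first 2 digits = 10, minutes = 59.0314; 10 + 59.0314/60 = 10.983857
  hemisphere S, so the sign is −
  Lon: split at 3 digits → 092° and 39.0384′; 92 + 39.0384/60 = 92.650640
  W ⇒ negate

1. 88.79758, -164.47846
2. -46.18894, -4.66017
3. -89.88923, -131.31592
4. 60.29403, -8.27590
5. 63.56137, 73.58494
6. -10.98386, -92.65064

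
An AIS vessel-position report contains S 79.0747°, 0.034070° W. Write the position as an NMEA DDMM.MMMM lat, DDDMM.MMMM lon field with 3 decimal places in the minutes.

7904.482,S / 00002.044,W

φ: minutes = (79.074700 − 79) × 60 = 4.48200
Lon: fractional part 0.034070 → 2.04420 minutes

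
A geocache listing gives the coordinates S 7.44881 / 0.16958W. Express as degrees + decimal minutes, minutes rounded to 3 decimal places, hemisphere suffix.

7° 26.929′ S, 0° 10.175′ W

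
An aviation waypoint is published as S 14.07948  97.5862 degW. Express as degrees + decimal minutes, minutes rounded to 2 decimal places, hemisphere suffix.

Lat: minutes = (14.079480 − 14) × 60 = 4.7688
Longitude: fractional part 0.586200 → 35.1720 minutes

14° 4.77′ S, 97° 35.17′ W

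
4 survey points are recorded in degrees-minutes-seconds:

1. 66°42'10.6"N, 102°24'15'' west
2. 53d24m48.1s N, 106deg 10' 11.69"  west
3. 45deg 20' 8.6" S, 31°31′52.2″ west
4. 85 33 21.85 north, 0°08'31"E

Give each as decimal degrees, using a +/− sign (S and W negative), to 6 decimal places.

1. 66.702944, -102.404167
2. 53.413361, -106.169914
3. -45.335722, -31.531167
4. 85.556069, 0.141944

Point 1:
  Latitude: 66° + 42/60 + 10.6/3600 = 66 + 0.700000 + 0.002944 = 66.7029444
  N → positive
  Longitude: 102° + 24/60 + 15/3600 = 102 + 0.400000 + 0.004167 = 102.4041667
  hemisphere W, so the sign is −
Point 2:
  φ: 53° + 24/60 + 48.1/3600 = 53 + 0.400000 + 0.013361 = 53.4133611
  N → positive
  λ: 106 + 10/60 + 11.69/3600 = 106.1699139
  W ⇒ negate
Point 3:
  φ: 20′ + 8.6″ = 20.14333′; 45 + 20.14333/60 = 45.3357222
  S → negative
  λ: 31 + 31/60 + 52.2/3600 = 31.5311667
  W → negative
Point 4:
  Lat: 85° + 33/60 + 21.85/3600 = 85 + 0.550000 + 0.006069 = 85.5560694
  N → positive
  Longitude: 0° + 8/60 + 31/3600 = 0 + 0.133333 + 0.008611 = 0.1419444
  E ⇒ keep positive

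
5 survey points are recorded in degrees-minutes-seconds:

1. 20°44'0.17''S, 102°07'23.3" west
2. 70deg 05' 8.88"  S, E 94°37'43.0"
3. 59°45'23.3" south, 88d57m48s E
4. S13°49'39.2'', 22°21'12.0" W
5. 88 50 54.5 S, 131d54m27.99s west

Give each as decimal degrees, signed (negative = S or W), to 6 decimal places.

1. -20.733381, -102.123139
2. -70.085800, 94.628611
3. -59.756472, 88.963333
4. -13.827556, -22.353333
5. -88.848472, -131.907775

Point 1:
  Latitude: 20 + 44/60 + 0.17/3600 = 20.7333806
  S → negative
  Lon: 102° + 7/60 + 23.3/3600 = 102 + 0.116667 + 0.006472 = 102.1231389
  W ⇒ negate
Point 2:
  Lat: 70° + 5/60 + 8.88/3600 = 70 + 0.083333 + 0.002467 = 70.0858000
  S → negative
  Lon: 37′ + 43″ = 37.71667′; 94 + 37.71667/60 = 94.6286111
  E → positive
Point 3:
  φ: 59° + 45/60 + 23.3/3600 = 59 + 0.750000 + 0.006472 = 59.7564722
  hemisphere S, so the sign is −
  λ: 88 + 57/60 + 48/3600 = 88.9633333
  E → positive
Point 4:
  Latitude: 13 + 49/60 + 39.2/3600 = 13.8275556
  hemisphere S, so the sign is −
  Lon: 21′ + 12″ = 21.20000′; 22 + 21.20000/60 = 22.3533333
  W ⇒ negate
Point 5:
  φ: 50′ + 54.5″ = 50.90833′; 88 + 50.90833/60 = 88.8484722
  S ⇒ negate
  λ: 54′ + 27.99″ = 54.46650′; 131 + 54.46650/60 = 131.9077750
  W ⇒ negate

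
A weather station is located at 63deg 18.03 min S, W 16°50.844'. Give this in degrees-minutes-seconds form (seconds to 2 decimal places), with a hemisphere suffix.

63°18′1.80″ S, 16°50′50.64″ W

Lat: fractional minutes 0.03000 × 60 = 1.8000″
Lon: 50.84400′ → 50′ and 0.84400 × 60 = 50.6400″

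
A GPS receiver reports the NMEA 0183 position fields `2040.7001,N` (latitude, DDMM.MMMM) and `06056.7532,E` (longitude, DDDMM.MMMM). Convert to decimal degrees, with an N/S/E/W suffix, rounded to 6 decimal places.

20.678335° N, 60.945887° E

Latitude: degrees = first 2 digits = 20, minutes = 40.7001; 20 + 40.7001/60 = 20.6783350
λ: split at 3 digits → 060° and 56.7532′; 60 + 56.7532/60 = 60.9458867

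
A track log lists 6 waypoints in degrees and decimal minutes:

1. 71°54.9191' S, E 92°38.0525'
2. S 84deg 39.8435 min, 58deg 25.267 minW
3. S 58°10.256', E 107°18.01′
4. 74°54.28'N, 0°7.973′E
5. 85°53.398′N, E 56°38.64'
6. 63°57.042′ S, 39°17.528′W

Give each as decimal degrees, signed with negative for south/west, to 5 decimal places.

1. -71.91532, 92.63421
2. -84.66406, -58.42112
3. -58.17093, 107.30017
4. 74.90467, 0.13288
5. 85.88997, 56.64400
6. -63.95070, -39.29213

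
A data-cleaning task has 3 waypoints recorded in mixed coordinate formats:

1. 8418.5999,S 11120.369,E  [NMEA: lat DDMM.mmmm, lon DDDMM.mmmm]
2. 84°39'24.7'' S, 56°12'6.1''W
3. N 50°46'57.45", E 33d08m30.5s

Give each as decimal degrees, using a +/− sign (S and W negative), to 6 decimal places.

Point 1:
  φ: degrees = first 2 digits = 84, minutes = 18.5999; 84 + 18.5999/60 = 84.3099983
  S ⇒ negate
  Longitude: degrees = first 3 digits = 111, minutes = 20.369; 111 + 20.369/60 = 111.3394833
  E ⇒ keep positive
Point 2:
  Lat: 84 + 39/60 + 24.7/3600 = 84.6568611
  S → negative
  Lon: 56 + 12/60 + 6.1/3600 = 56.2016944
  hemisphere W, so the sign is −
Point 3:
  Latitude: 50 + 46/60 + 57.45/3600 = 50.7826250
  N ⇒ keep positive
  λ: 33° + 8/60 + 30.5/3600 = 33 + 0.133333 + 0.008472 = 33.1418056
  E ⇒ keep positive

1. -84.309998, 111.339483
2. -84.656861, -56.201694
3. 50.782625, 33.141806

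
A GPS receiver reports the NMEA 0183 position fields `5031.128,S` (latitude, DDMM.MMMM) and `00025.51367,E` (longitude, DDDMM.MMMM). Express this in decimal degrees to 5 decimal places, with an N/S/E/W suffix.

50.51880° S, 0.42523° E

φ: degrees = first 2 digits = 50, minutes = 31.128; 50 + 31.128/60 = 50.518800
Lon: degrees = first 3 digits = 0, minutes = 25.51367; 0 + 25.51367/60 = 0.425228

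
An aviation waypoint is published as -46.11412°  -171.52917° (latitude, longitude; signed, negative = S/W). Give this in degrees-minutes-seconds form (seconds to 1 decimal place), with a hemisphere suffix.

46°06′50.8″ S, 171°31′45.0″ W

Latitude is negative → S; |value| = 46.114120
φ: 0.114120 × 60 = 6.84720′ → 6′, remainder × 60 = 50.832″
Longitude is negative → W; |value| = 171.529170
Longitude: 0.529170 × 60 = 31.75020′ → 31′, remainder × 60 = 45.012″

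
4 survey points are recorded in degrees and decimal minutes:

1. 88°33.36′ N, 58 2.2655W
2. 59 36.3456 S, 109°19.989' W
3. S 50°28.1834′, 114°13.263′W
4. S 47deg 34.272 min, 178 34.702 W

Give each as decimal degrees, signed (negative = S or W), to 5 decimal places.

1. 88.55600, -58.03776
2. -59.60576, -109.33315
3. -50.46972, -114.22105
4. -47.57120, -178.57837

Point 1:
  Lat: 88 + 33.36/60 = 88.556000
  N → positive
  Longitude: 58 + 2.2655/60 = 58.037758
  hemisphere W, so the sign is −
Point 2:
  Latitude: 36.3456′ = 0.605760°; total 59.605760
  hemisphere S, so the sign is −
  λ: 19.989′ = 0.333150°; total 109.333150
  hemisphere W, so the sign is −
Point 3:
  Latitude: 50 + 28.1834/60 = 50.469723
  S ⇒ negate
  Longitude: 13.263′ = 0.221050°; total 114.221050
  W → negative
Point 4:
  φ: 47 + 34.272/60 = 47.571200
  hemisphere S, so the sign is −
  Longitude: 178 + 34.702/60 = 178.578367
  hemisphere W, so the sign is −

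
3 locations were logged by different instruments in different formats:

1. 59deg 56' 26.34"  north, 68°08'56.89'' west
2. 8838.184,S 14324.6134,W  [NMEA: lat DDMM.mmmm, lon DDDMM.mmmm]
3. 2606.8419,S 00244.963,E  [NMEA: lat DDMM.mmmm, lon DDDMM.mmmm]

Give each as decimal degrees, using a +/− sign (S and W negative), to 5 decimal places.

Point 1:
  Lat: 59 + 56/60 + 26.34/3600 = 59.940650
  N → positive
  λ: 8′ + 56.89″ = 8.94817′; 68 + 8.94817/60 = 68.149136
  hemisphere W, so the sign is −
Point 2:
  Lat: degrees = first 2 digits = 88, minutes = 38.184; 88 + 38.184/60 = 88.636400
  S ⇒ negate
  Lon: split at 3 digits → 143° and 24.6134′; 143 + 24.6134/60 = 143.410223
  W → negative
Point 3:
  Latitude: degrees = first 2 digits = 26, minutes = 6.8419; 26 + 6.8419/60 = 26.114032
  S → negative
  Lon: degrees = first 3 digits = 2, minutes = 44.963; 2 + 44.963/60 = 2.749383
  E ⇒ keep positive

1. 59.94065, -68.14914
2. -88.63640, -143.41022
3. -26.11403, 2.74938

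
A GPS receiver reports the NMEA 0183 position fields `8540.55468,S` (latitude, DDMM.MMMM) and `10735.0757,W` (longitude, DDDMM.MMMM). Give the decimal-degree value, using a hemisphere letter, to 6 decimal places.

φ: degrees = first 2 digits = 85, minutes = 40.55468; 85 + 40.55468/60 = 85.6759113
Lon: degrees = first 3 digits = 107, minutes = 35.0757; 107 + 35.0757/60 = 107.5845950

85.675911° S, 107.584595° W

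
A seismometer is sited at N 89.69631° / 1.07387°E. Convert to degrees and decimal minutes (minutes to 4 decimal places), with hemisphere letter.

φ: 89° + 0.696310 × 60 = 89° 41.778600′
Lon: fractional part 0.073870 → 4.432200 minutes

89° 41.7786′ N, 1° 4.4322′ E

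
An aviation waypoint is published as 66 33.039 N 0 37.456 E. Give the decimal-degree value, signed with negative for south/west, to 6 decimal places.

Latitude: 33.039′ = 0.550650°; total 66.5506500
N → positive
Longitude: 37.456′ = 0.624267°; total 0.6242667
E ⇒ keep positive

66.550650, 0.624267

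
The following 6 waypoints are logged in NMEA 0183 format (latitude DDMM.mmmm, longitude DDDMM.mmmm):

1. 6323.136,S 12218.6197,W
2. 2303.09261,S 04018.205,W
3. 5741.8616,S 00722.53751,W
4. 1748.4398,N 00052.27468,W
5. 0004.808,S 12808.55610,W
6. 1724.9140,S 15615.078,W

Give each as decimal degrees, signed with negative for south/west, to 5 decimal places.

Point 1:
  Latitude: split at 2 digits → 63° and 23.136′; 63 + 23.136/60 = 63.385600
  S → negative
  Lon: degrees = first 3 digits = 122, minutes = 18.6197; 122 + 18.6197/60 = 122.310328
  hemisphere W, so the sign is −
Point 2:
  Latitude: degrees = first 2 digits = 23, minutes = 3.09261; 23 + 3.09261/60 = 23.051544
  hemisphere S, so the sign is −
  Longitude: split at 3 digits → 040° and 18.205′; 40 + 18.205/60 = 40.303417
  W ⇒ negate
Point 3:
  φ: split at 2 digits → 57° and 41.8616′; 57 + 41.8616/60 = 57.697693
  S → negative
  Longitude: degrees = first 3 digits = 7, minutes = 22.53751; 7 + 22.53751/60 = 7.375625
  hemisphere W, so the sign is −
Point 4:
  Lat: degrees = first 2 digits = 17, minutes = 48.4398; 17 + 48.4398/60 = 17.807330
  N ⇒ keep positive
  Longitude: split at 3 digits → 000° and 52.27468′; 0 + 52.27468/60 = 0.871245
  W → negative
Point 5:
  Lat: split at 2 digits → 00° and 4.808′; 0 + 4.808/60 = 0.080133
  S ⇒ negate
  λ: degrees = first 3 digits = 128, minutes = 8.5561; 128 + 8.5561/60 = 128.142602
  W ⇒ negate
Point 6:
  Latitude: degrees = first 2 digits = 17, minutes = 24.914; 17 + 24.914/60 = 17.415233
  S ⇒ negate
  Lon: degrees = first 3 digits = 156, minutes = 15.078; 156 + 15.078/60 = 156.251300
  W → negative

1. -63.38560, -122.31033
2. -23.05154, -40.30342
3. -57.69769, -7.37563
4. 17.80733, -0.87124
5. -0.08013, -128.14260
6. -17.41523, -156.25130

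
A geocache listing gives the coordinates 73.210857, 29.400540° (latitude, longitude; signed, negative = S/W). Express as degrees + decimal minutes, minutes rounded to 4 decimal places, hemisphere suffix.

73° 12.6514′ N, 29° 24.0324′ E

Latitude: fractional part 0.210857 → 12.651420 minutes
Longitude: fractional part 0.400540 → 24.032400 minutes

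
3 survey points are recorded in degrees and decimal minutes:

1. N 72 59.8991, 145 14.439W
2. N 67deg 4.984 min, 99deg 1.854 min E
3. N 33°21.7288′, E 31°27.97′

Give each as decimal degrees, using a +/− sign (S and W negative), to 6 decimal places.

1. 72.998318, -145.240650
2. 67.083067, 99.030900
3. 33.362147, 31.466167

Point 1:
  φ: 59.8991′ = 0.998318°; total 72.9983183
  N ⇒ keep positive
  Lon: 14.439′ = 0.240650°; total 145.2406500
  W ⇒ negate
Point 2:
  Lat: 4.984′ = 0.083067°; total 67.0830667
  N ⇒ keep positive
  Longitude: 99 + 1.854/60 = 99.0309000
  E → positive
Point 3:
  Lat: 33 + 21.7288/60 = 33.3621467
  N → positive
  Lon: 31 + 27.97/60 = 31.4661667
  E ⇒ keep positive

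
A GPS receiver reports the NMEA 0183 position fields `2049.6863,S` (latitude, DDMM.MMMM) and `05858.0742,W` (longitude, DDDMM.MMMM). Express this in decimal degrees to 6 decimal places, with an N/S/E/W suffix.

Latitude: split at 2 digits → 20° and 49.6863′; 20 + 49.6863/60 = 20.8281050
λ: split at 3 digits → 058° and 58.0742′; 58 + 58.0742/60 = 58.9679033

20.828105° S, 58.967903° W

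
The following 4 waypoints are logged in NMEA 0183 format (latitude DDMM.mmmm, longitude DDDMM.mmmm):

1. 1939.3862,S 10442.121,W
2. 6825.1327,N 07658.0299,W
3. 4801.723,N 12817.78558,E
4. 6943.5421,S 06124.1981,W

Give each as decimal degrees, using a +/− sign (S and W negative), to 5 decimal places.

1. -19.65644, -104.70202
2. 68.41888, -76.96717
3. 48.02872, 128.29643
4. -69.72570, -61.40330

Point 1:
  Latitude: split at 2 digits → 19° and 39.3862′; 19 + 39.3862/60 = 19.656437
  S → negative
  Lon: split at 3 digits → 104° and 42.121′; 104 + 42.121/60 = 104.702017
  W ⇒ negate
Point 2:
  φ: split at 2 digits → 68° and 25.1327′; 68 + 25.1327/60 = 68.418878
  N ⇒ keep positive
  λ: split at 3 digits → 076° and 58.0299′; 76 + 58.0299/60 = 76.967165
  W → negative
Point 3:
  Lat: split at 2 digits → 48° and 1.723′; 48 + 1.723/60 = 48.028717
  N ⇒ keep positive
  λ: degrees = first 3 digits = 128, minutes = 17.78558; 128 + 17.78558/60 = 128.296426
  E → positive
Point 4:
  φ: degrees = first 2 digits = 69, minutes = 43.5421; 69 + 43.5421/60 = 69.725702
  S ⇒ negate
  λ: degrees = first 3 digits = 61, minutes = 24.1981; 61 + 24.1981/60 = 61.403302
  W → negative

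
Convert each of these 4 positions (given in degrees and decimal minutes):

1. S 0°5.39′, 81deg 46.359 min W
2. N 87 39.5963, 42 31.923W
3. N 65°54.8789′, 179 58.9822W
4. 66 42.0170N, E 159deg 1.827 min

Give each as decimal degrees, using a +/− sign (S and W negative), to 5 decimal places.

Point 1:
  φ: 5.39′ = 0.089833°; total 0.089833
  S ⇒ negate
  Lon: 46.359′ = 0.772650°; total 81.772650
  W → negative
Point 2:
  φ: 39.5963′ = 0.659938°; total 87.659938
  N → positive
  Lon: 31.923′ = 0.532050°; total 42.532050
  hemisphere W, so the sign is −
Point 3:
  φ: 65 + 54.8789/60 = 65.914648
  N ⇒ keep positive
  Lon: 179 + 58.9822/60 = 179.983037
  W → negative
Point 4:
  Latitude: 42.017′ = 0.700283°; total 66.700283
  N ⇒ keep positive
  λ: 159 + 1.827/60 = 159.030450
  E → positive

1. -0.08983, -81.77265
2. 87.65994, -42.53205
3. 65.91465, -179.98304
4. 66.70028, 159.03045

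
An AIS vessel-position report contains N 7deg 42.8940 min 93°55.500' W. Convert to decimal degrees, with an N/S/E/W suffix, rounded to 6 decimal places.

Latitude: 42.894′ = 0.714900°; total 7.7149000
Lon: 93 + 55.5/60 = 93.9250000

7.714900° N, 93.925000° W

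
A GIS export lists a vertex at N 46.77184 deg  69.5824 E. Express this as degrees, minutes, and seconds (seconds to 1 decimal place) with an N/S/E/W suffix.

φ: 0.771840 × 60 = 46.31040′ → 46′, remainder × 60 = 18.624″
λ: 0.582400 × 60 = 34.94400′ → 34′, remainder × 60 = 56.640″

46°46′18.6″ N, 69°34′56.6″ E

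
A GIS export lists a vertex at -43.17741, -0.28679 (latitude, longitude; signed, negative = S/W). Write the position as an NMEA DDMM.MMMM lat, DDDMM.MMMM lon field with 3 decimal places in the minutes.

Latitude is negative → S; |value| = 43.177410
Lat: minutes = (43.177410 − 43) × 60 = 10.64460
Longitude is negative → W; |value| = 0.286790
Longitude: minutes = (0.286790 − 0) × 60 = 17.20740

4310.645,S / 00017.207,W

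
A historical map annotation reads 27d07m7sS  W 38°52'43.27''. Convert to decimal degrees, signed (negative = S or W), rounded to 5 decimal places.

Latitude: 7′ + 7″ = 7.11667′; 27 + 7.11667/60 = 27.118611
S ⇒ negate
Lon: 38° + 52/60 + 43.27/3600 = 38 + 0.866667 + 0.012019 = 38.878686
W ⇒ negate

-27.11861, -38.87869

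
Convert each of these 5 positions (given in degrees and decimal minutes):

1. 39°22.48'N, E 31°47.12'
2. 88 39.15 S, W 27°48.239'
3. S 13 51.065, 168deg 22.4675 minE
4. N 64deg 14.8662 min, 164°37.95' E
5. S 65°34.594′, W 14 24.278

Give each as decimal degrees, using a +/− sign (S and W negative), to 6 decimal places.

Point 1:
  Lat: 22.48′ = 0.374667°; total 39.3746667
  N ⇒ keep positive
  Longitude: 31 + 47.12/60 = 31.7853333
  E → positive
Point 2:
  φ: 39.15′ = 0.652500°; total 88.6525000
  S → negative
  λ: 27 + 48.239/60 = 27.8039833
  hemisphere W, so the sign is −
Point 3:
  φ: 51.065′ = 0.851083°; total 13.8510833
  hemisphere S, so the sign is −
  λ: 22.4675′ = 0.374458°; total 168.3744583
  E → positive
Point 4:
  Lat: 64 + 14.8662/60 = 64.2477700
  N → positive
  Longitude: 37.95′ = 0.632500°; total 164.6325000
  E → positive
Point 5:
  Latitude: 65 + 34.594/60 = 65.5765667
  S → negative
  λ: 14 + 24.278/60 = 14.4046333
  hemisphere W, so the sign is −

1. 39.374667, 31.785333
2. -88.652500, -27.803983
3. -13.851083, 168.374458
4. 64.247770, 164.632500
5. -65.576567, -14.404633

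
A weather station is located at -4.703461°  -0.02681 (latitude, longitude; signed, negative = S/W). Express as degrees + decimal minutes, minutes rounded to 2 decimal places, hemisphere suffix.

4° 42.21′ S, 0° 1.61′ W

Latitude is negative → S; |value| = 4.703461
Latitude: 4° + 0.703461 × 60 = 4° 42.2077′
Longitude is negative → W; |value| = 0.026810
Longitude: fractional part 0.026810 → 1.6086 minutes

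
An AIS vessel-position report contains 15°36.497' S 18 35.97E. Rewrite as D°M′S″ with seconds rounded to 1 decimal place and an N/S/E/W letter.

φ: 36.49700′ → 36′ and 0.49700 × 60 = 29.820″
Lon: 35.97000′ → 35′ and 0.97000 × 60 = 58.200″

15°36′29.8″ S, 18°35′58.2″ E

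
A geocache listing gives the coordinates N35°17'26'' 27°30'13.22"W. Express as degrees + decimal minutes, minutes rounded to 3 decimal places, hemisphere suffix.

Latitude: 17 + 26/60 = 17.43333′
Lon: seconds/60 = 0.22033; minutes = 30 + 0.22033 = 30.22033

35° 17.433′ N, 27° 30.220′ W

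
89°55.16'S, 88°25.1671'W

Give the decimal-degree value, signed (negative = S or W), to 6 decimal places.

-89.919333, -88.419452

Latitude: 55.16′ = 0.919333°; total 89.9193333
hemisphere S, so the sign is −
Longitude: 88 + 25.1671/60 = 88.4194517
W ⇒ negate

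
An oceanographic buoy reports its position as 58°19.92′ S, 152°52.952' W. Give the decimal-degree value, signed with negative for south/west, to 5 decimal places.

Latitude: 19.92′ = 0.332000°; total 58.332000
hemisphere S, so the sign is −
Lon: 152 + 52.952/60 = 152.882533
W → negative

-58.33200, -152.88253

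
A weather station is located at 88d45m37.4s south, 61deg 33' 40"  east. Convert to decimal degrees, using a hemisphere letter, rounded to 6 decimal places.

Latitude: 88° + 45/60 + 37.4/3600 = 88 + 0.750000 + 0.010389 = 88.7603889
Longitude: 61 + 33/60 + 40/3600 = 61.5611111

88.760389° S, 61.561111° E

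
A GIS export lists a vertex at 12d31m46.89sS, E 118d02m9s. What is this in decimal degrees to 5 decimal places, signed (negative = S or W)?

Lat: 12° + 31/60 + 46.89/3600 = 12 + 0.516667 + 0.013025 = 12.529692
S → negative
Longitude: 2′ + 9″ = 2.15000′; 118 + 2.15000/60 = 118.035833
E → positive

-12.52969, 118.03583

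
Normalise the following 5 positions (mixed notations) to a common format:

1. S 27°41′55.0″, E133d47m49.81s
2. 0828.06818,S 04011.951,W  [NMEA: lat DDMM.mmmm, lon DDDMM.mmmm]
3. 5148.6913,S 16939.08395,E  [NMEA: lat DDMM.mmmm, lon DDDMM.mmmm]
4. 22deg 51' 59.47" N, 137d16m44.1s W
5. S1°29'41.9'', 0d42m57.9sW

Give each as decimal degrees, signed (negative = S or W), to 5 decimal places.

1. -27.69861, 133.79717
2. -8.46780, -40.19918
3. -51.81152, 169.65140
4. 22.86652, -137.27892
5. -1.49497, -0.71608

Point 1:
  φ: 27° + 41/60 + 55/3600 = 27 + 0.683333 + 0.015278 = 27.698611
  S ⇒ negate
  Lon: 47′ + 49.81″ = 47.83017′; 133 + 47.83017/60 = 133.797169
  E → positive
Point 2:
  φ: degrees = first 2 digits = 8, minutes = 28.06818; 8 + 28.06818/60 = 8.467803
  hemisphere S, so the sign is −
  Longitude: degrees = first 3 digits = 40, minutes = 11.951; 40 + 11.951/60 = 40.199183
  W → negative
Point 3:
  Lat: split at 2 digits → 51° and 48.6913′; 51 + 48.6913/60 = 51.811522
  S → negative
  Longitude: degrees = first 3 digits = 169, minutes = 39.08395; 169 + 39.08395/60 = 169.651399
  E ⇒ keep positive
Point 4:
  Latitude: 22 + 51/60 + 59.47/3600 = 22.866519
  N → positive
  Lon: 16′ + 44.1″ = 16.73500′; 137 + 16.73500/60 = 137.278917
  W ⇒ negate
Point 5:
  Latitude: 1 + 29/60 + 41.9/3600 = 1.494972
  S → negative
  λ: 0° + 42/60 + 57.9/3600 = 0 + 0.700000 + 0.016083 = 0.716083
  W → negative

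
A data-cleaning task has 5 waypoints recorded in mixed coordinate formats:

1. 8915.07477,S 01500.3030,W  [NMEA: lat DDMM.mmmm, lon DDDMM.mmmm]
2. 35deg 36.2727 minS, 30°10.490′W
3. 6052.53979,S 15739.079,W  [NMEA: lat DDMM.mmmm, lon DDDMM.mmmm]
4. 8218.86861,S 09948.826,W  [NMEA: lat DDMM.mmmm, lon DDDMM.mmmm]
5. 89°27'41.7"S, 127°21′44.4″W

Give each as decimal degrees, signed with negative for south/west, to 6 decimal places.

Point 1:
  φ: split at 2 digits → 89° and 15.07477′; 89 + 15.07477/60 = 89.2512462
  S ⇒ negate
  λ: degrees = first 3 digits = 15, minutes = 0.303; 15 + 0.303/60 = 15.0050500
  W → negative
Point 2:
  Lat: 35 + 36.2727/60 = 35.6045450
  S ⇒ negate
  Lon: 10.49′ = 0.174833°; total 30.1748333
  hemisphere W, so the sign is −
Point 3:
  Lat: split at 2 digits → 60° and 52.53979′; 60 + 52.53979/60 = 60.8756632
  hemisphere S, so the sign is −
  Lon: degrees = first 3 digits = 157, minutes = 39.079; 157 + 39.079/60 = 157.6513167
  W ⇒ negate
Point 4:
  φ: degrees = first 2 digits = 82, minutes = 18.86861; 82 + 18.86861/60 = 82.3144768
  S ⇒ negate
  Lon: degrees = first 3 digits = 99, minutes = 48.826; 99 + 48.826/60 = 99.8137667
  W ⇒ negate
Point 5:
  Lat: 89 + 27/60 + 41.7/3600 = 89.4615833
  S → negative
  λ: 21′ + 44.4″ = 21.74000′; 127 + 21.74000/60 = 127.3623333
  W ⇒ negate

1. -89.251246, -15.005050
2. -35.604545, -30.174833
3. -60.875663, -157.651317
4. -82.314477, -99.813767
5. -89.461583, -127.362333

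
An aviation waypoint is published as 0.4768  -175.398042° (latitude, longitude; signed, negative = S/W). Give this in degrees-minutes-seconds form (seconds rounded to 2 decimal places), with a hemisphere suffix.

0°28′36.48″ N, 175°23′52.95″ W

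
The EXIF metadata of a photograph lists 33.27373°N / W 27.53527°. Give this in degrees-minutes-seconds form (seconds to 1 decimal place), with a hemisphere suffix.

Lat: 0.273730° → 16.42380′; 0.42380 × 60 = 25.428″
Lon: 0.535270° → 32.11620′; 0.11620 × 60 = 6.972″

33°16′25.4″ N, 27°32′7.0″ W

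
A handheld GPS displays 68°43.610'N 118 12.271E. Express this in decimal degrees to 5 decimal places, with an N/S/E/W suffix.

68.72683° N, 118.20452° E

Lat: 43.61′ = 0.726833°; total 68.726833
Longitude: 118 + 12.271/60 = 118.204517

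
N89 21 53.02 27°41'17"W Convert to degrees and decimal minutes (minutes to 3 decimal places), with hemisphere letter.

Latitude: 21 + 53.02/60 = 21.88367′
Longitude: seconds/60 = 0.28333; minutes = 41 + 0.28333 = 41.28333

89° 21.884′ N, 27° 41.283′ W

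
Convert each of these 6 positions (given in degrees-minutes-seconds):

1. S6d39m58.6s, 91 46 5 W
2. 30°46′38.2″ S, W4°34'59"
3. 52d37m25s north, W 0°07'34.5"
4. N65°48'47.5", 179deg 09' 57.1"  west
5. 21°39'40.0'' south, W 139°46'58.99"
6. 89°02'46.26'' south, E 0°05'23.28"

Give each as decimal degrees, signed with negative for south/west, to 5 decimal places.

1. -6.66628, -91.76806
2. -30.77728, -4.58306
3. 52.62361, -0.12625
4. 65.81319, -179.16586
5. -21.66111, -139.78305
6. -89.04618, 0.08980

Point 1:
  Latitude: 6° + 39/60 + 58.6/3600 = 6 + 0.650000 + 0.016278 = 6.666278
  hemisphere S, so the sign is −
  λ: 91 + 46/60 + 5/3600 = 91.768056
  W → negative
Point 2:
  φ: 30 + 46/60 + 38.2/3600 = 30.777278
  S ⇒ negate
  λ: 4° + 34/60 + 59/3600 = 4 + 0.566667 + 0.016389 = 4.583056
  W → negative
Point 3:
  Lat: 52° + 37/60 + 25/3600 = 52 + 0.616667 + 0.006944 = 52.623611
  N → positive
  Longitude: 7′ + 34.5″ = 7.57500′; 0 + 7.57500/60 = 0.126250
  W ⇒ negate
Point 4:
  Latitude: 65° + 48/60 + 47.5/3600 = 65 + 0.800000 + 0.013194 = 65.813194
  N → positive
  Longitude: 179° + 9/60 + 57.1/3600 = 179 + 0.150000 + 0.015861 = 179.165861
  hemisphere W, so the sign is −
Point 5:
  Latitude: 21° + 39/60 + 40/3600 = 21 + 0.650000 + 0.011111 = 21.661111
  S → negative
  Longitude: 139 + 46/60 + 58.99/3600 = 139.783053
  hemisphere W, so the sign is −
Point 6:
  Lat: 89 + 2/60 + 46.26/3600 = 89.046183
  hemisphere S, so the sign is −
  Lon: 0 + 5/60 + 23.28/3600 = 0.089800
  E ⇒ keep positive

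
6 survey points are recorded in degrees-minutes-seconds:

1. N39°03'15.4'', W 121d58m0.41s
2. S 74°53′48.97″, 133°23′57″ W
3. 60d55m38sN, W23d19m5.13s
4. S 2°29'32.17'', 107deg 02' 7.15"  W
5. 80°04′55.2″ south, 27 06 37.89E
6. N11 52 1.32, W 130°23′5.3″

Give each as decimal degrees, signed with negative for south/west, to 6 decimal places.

1. 39.054278, -121.966781
2. -74.896936, -133.399167
3. 60.927222, -23.318092
4. -2.492269, -107.035319
5. -80.082000, 27.110525
6. 11.867033, -130.384806

Point 1:
  Lat: 39 + 3/60 + 15.4/3600 = 39.0542778
  N ⇒ keep positive
  Longitude: 58′ + 0.41″ = 58.00683′; 121 + 58.00683/60 = 121.9667806
  hemisphere W, so the sign is −
Point 2:
  φ: 53′ + 48.97″ = 53.81617′; 74 + 53.81617/60 = 74.8969361
  S ⇒ negate
  Lon: 133° + 23/60 + 57/3600 = 133 + 0.383333 + 0.015833 = 133.3991667
  W ⇒ negate
Point 3:
  φ: 60 + 55/60 + 38/3600 = 60.9272222
  N ⇒ keep positive
  Longitude: 19′ + 5.13″ = 19.08550′; 23 + 19.08550/60 = 23.3180917
  W → negative
Point 4:
  Latitude: 2° + 29/60 + 32.17/3600 = 2 + 0.483333 + 0.008936 = 2.4922694
  S → negative
  Longitude: 107 + 2/60 + 7.15/3600 = 107.0353194
  hemisphere W, so the sign is −
Point 5:
  Latitude: 80° + 4/60 + 55.2/3600 = 80 + 0.066667 + 0.015333 = 80.0820000
  hemisphere S, so the sign is −
  Lon: 6′ + 37.89″ = 6.63150′; 27 + 6.63150/60 = 27.1105250
  E → positive
Point 6:
  Lat: 11 + 52/60 + 1.32/3600 = 11.8670333
  N ⇒ keep positive
  Lon: 130 + 23/60 + 5.3/3600 = 130.3848056
  W → negative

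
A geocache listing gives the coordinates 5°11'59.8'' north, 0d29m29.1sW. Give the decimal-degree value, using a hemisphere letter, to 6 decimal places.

Latitude: 5° + 11/60 + 59.8/3600 = 5 + 0.183333 + 0.016611 = 5.1999444
Lon: 0 + 29/60 + 29.1/3600 = 0.4914167

5.199944° N, 0.491417° W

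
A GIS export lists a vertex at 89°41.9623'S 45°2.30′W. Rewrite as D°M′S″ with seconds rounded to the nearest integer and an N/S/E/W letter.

φ: 41.96230′ → 41′ and 0.96230 × 60 = 57.74″
λ: fractional minutes 0.30000 × 60 = 18.00″

89°41′58″ S, 45°02′18″ W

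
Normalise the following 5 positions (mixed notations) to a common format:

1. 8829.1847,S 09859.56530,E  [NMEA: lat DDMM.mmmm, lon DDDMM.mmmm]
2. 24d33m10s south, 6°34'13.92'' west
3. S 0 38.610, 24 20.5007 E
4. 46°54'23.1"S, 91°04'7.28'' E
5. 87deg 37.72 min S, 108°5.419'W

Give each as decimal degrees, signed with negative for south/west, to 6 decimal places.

1. -88.486412, 98.992755
2. -24.552778, -6.570533
3. -0.643500, 24.341678
4. -46.906417, 91.068689
5. -87.628667, -108.090317

Point 1:
  φ: degrees = first 2 digits = 88, minutes = 29.1847; 88 + 29.1847/60 = 88.4864117
  S ⇒ negate
  λ: degrees = first 3 digits = 98, minutes = 59.5653; 98 + 59.5653/60 = 98.9927550
  E ⇒ keep positive
Point 2:
  Lat: 24° + 33/60 + 10/3600 = 24 + 0.550000 + 0.002778 = 24.5527778
  S ⇒ negate
  Lon: 34′ + 13.92″ = 34.23200′; 6 + 34.23200/60 = 6.5705333
  hemisphere W, so the sign is −
Point 3:
  Latitude: 38.61′ = 0.643500°; total 0.6435000
  S ⇒ negate
  Lon: 20.5007′ = 0.341678°; total 24.3416783
  E → positive
Point 4:
  Latitude: 46° + 54/60 + 23.1/3600 = 46 + 0.900000 + 0.006417 = 46.9064167
  hemisphere S, so the sign is −
  Longitude: 91 + 4/60 + 7.28/3600 = 91.0686889
  E ⇒ keep positive
Point 5:
  φ: 87 + 37.72/60 = 87.6286667
  S ⇒ negate
  Longitude: 108 + 5.419/60 = 108.0903167
  hemisphere W, so the sign is −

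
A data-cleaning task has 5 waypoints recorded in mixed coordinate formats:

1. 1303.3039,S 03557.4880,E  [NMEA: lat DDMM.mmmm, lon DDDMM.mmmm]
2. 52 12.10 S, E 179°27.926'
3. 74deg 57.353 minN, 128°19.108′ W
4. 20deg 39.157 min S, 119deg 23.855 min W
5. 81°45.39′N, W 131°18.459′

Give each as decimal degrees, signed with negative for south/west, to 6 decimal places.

Point 1:
  Latitude: degrees = first 2 digits = 13, minutes = 3.3039; 13 + 3.3039/60 = 13.0550650
  hemisphere S, so the sign is −
  Lon: split at 3 digits → 035° and 57.488′; 35 + 57.488/60 = 35.9581333
  E ⇒ keep positive
Point 2:
  Latitude: 52 + 12.1/60 = 52.2016667
  S → negative
  Lon: 179 + 27.926/60 = 179.4654333
  E ⇒ keep positive
Point 3:
  φ: 74 + 57.353/60 = 74.9558833
  N → positive
  Lon: 19.108′ = 0.318467°; total 128.3184667
  W → negative
Point 4:
  Lat: 20 + 39.157/60 = 20.6526167
  hemisphere S, so the sign is −
  Lon: 119 + 23.855/60 = 119.3975833
  hemisphere W, so the sign is −
Point 5:
  Latitude: 81 + 45.39/60 = 81.7565000
  N ⇒ keep positive
  Lon: 131 + 18.459/60 = 131.3076500
  hemisphere W, so the sign is −

1. -13.055065, 35.958133
2. -52.201667, 179.465433
3. 74.955883, -128.318467
4. -20.652617, -119.397583
5. 81.756500, -131.307650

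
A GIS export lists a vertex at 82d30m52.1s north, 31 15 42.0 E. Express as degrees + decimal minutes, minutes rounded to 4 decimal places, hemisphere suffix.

82° 30.8683′ N, 31° 15.7000′ E

φ: seconds/60 = 0.86833; minutes = 30 + 0.86833 = 30.868333
λ: 15 + 42/60 = 15.700000′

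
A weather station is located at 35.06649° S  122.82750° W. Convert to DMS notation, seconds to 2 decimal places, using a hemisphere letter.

35°03′59.36″ S, 122°49′39.00″ W

Latitude: 0.066490 × 60 = 3.98940′ → 3′, remainder × 60 = 59.3640″
Lon: 0.827500° → 49.65000′; 0.65000 × 60 = 39.0000″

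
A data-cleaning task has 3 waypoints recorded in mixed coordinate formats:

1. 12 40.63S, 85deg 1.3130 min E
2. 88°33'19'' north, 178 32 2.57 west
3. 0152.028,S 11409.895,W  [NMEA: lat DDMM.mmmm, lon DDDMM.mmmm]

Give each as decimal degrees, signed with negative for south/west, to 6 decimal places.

1. -12.677167, 85.021883
2. 88.555278, -178.534047
3. -1.867133, -114.164917

Point 1:
  φ: 40.63′ = 0.677167°; total 12.6771667
  S ⇒ negate
  λ: 85 + 1.313/60 = 85.0218833
  E → positive
Point 2:
  Lat: 88° + 33/60 + 19/3600 = 88 + 0.550000 + 0.005278 = 88.5552778
  N → positive
  λ: 178 + 32/60 + 2.57/3600 = 178.5340472
  W → negative
Point 3:
  Lat: split at 2 digits → 01° and 52.028′; 1 + 52.028/60 = 1.8671333
  S → negative
  Longitude: split at 3 digits → 114° and 9.895′; 114 + 9.895/60 = 114.1649167
  W ⇒ negate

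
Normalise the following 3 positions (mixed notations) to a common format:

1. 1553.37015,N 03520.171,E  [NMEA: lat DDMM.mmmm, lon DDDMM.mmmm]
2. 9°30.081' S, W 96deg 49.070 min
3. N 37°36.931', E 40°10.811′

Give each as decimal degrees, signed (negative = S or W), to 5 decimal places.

Point 1:
  Lat: degrees = first 2 digits = 15, minutes = 53.37015; 15 + 53.37015/60 = 15.889503
  N → positive
  Lon: split at 3 digits → 035° and 20.171′; 35 + 20.171/60 = 35.336183
  E ⇒ keep positive
Point 2:
  Lat: 30.081′ = 0.501350°; total 9.501350
  S ⇒ negate
  λ: 49.07′ = 0.817833°; total 96.817833
  hemisphere W, so the sign is −
Point 3:
  φ: 37 + 36.931/60 = 37.615517
  N → positive
  Lon: 10.811′ = 0.180183°; total 40.180183
  E ⇒ keep positive

1. 15.88950, 35.33618
2. -9.50135, -96.81783
3. 37.61552, 40.18018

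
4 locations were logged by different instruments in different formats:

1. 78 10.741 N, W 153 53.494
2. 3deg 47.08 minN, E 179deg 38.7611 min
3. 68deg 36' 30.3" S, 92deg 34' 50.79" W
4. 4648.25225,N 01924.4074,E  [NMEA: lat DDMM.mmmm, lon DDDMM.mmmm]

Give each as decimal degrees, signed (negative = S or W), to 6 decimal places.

Point 1:
  Latitude: 10.741′ = 0.179017°; total 78.1790167
  N → positive
  λ: 53.494′ = 0.891567°; total 153.8915667
  W → negative
Point 2:
  φ: 3 + 47.08/60 = 3.7846667
  N → positive
  Lon: 38.7611′ = 0.646018°; total 179.6460183
  E ⇒ keep positive
Point 3:
  Lat: 68 + 36/60 + 30.3/3600 = 68.6084167
  S ⇒ negate
  Lon: 92 + 34/60 + 50.79/3600 = 92.5807750
  W → negative
Point 4:
  Lat: degrees = first 2 digits = 46, minutes = 48.25225; 46 + 48.25225/60 = 46.8042042
  N → positive
  λ: split at 3 digits → 019° and 24.4074′; 19 + 24.4074/60 = 19.4067900
  E ⇒ keep positive

1. 78.179017, -153.891567
2. 3.784667, 179.646018
3. -68.608417, -92.580775
4. 46.804204, 19.406790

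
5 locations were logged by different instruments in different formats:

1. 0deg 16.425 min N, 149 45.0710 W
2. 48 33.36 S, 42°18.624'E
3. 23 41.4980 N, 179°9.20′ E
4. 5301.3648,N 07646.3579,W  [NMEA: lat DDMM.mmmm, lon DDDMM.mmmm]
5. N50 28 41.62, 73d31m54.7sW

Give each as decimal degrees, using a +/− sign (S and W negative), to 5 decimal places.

1. 0.27375, -149.75118
2. -48.55600, 42.31040
3. 23.69163, 179.15333
4. 53.02275, -76.77263
5. 50.47823, -73.53186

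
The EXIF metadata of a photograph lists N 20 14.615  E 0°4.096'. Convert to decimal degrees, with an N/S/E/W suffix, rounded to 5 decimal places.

Lat: 20 + 14.615/60 = 20.243583
Longitude: 0 + 4.096/60 = 0.068267

20.24358° N, 0.06827° E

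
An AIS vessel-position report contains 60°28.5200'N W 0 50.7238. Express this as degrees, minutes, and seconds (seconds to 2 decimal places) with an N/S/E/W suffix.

60°28′31.20″ N, 0°50′43.43″ W

Latitude: fractional minutes 0.52000 × 60 = 31.2000″
λ: fractional minutes 0.72380 × 60 = 43.4280″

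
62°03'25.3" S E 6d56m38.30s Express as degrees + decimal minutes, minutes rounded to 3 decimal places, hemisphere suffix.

62° 3.422′ S, 6° 56.638′ E

Lat: seconds/60 = 0.42167; minutes = 3 + 0.42167 = 3.42167
Lon: 56 + 38.3/60 = 56.63833′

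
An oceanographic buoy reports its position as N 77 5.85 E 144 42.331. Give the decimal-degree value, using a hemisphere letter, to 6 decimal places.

φ: 5.85′ = 0.097500°; total 77.0975000
λ: 144 + 42.331/60 = 144.7055167

77.097500° N, 144.705517° E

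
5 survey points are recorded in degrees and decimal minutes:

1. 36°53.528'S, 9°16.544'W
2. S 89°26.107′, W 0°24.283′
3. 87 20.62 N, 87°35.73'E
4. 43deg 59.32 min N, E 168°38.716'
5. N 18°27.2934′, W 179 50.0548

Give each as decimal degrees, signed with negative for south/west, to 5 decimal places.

1. -36.89213, -9.27573
2. -89.43512, -0.40472
3. 87.34367, 87.59550
4. 43.98867, 168.64527
5. 18.45489, -179.83425

Point 1:
  Lat: 36 + 53.528/60 = 36.892133
  S → negative
  Longitude: 9 + 16.544/60 = 9.275733
  W → negative
Point 2:
  Lat: 26.107′ = 0.435117°; total 89.435117
  S ⇒ negate
  Longitude: 24.283′ = 0.404717°; total 0.404717
  W ⇒ negate
Point 3:
  Latitude: 20.62′ = 0.343667°; total 87.343667
  N → positive
  λ: 87 + 35.73/60 = 87.595500
  E → positive
Point 4:
  Latitude: 59.32′ = 0.988667°; total 43.988667
  N ⇒ keep positive
  Lon: 38.716′ = 0.645267°; total 168.645267
  E ⇒ keep positive
Point 5:
  Lat: 18 + 27.2934/60 = 18.454890
  N ⇒ keep positive
  Longitude: 179 + 50.0548/60 = 179.834247
  W ⇒ negate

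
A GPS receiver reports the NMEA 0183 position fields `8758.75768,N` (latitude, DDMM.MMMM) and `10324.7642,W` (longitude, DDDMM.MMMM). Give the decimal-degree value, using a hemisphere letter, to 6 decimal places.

87.979295° N, 103.412737° W

φ: split at 2 digits → 87° and 58.75768′; 87 + 58.75768/60 = 87.9792947
Lon: degrees = first 3 digits = 103, minutes = 24.7642; 103 + 24.7642/60 = 103.4127367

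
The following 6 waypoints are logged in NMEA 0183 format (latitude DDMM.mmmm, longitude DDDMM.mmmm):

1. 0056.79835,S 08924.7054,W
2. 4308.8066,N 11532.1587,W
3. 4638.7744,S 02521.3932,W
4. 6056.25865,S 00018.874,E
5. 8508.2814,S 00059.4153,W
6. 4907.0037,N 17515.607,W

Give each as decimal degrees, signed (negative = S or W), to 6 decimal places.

1. -0.946639, -89.411757
2. 43.146777, -115.535978
3. -46.646240, -25.356553
4. -60.937644, 0.314567
5. -85.138023, -0.990255
6. 49.116728, -175.260117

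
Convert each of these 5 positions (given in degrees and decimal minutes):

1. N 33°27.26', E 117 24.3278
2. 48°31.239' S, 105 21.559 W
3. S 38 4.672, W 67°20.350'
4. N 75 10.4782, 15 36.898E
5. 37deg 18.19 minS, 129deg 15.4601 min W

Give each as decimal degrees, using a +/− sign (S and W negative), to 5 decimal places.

Point 1:
  Lat: 33 + 27.26/60 = 33.454333
  N → positive
  Lon: 24.3278′ = 0.405463°; total 117.405463
  E ⇒ keep positive
Point 2:
  Lat: 31.239′ = 0.520650°; total 48.520650
  S ⇒ negate
  λ: 105 + 21.559/60 = 105.359317
  W ⇒ negate
Point 3:
  φ: 38 + 4.672/60 = 38.077867
  S → negative
  Lon: 20.35′ = 0.339167°; total 67.339167
  W → negative
Point 4:
  φ: 75 + 10.4782/60 = 75.174637
  N → positive
  Lon: 15 + 36.898/60 = 15.614967
  E ⇒ keep positive
Point 5:
  Lat: 37 + 18.19/60 = 37.303167
  S → negative
  λ: 129 + 15.4601/60 = 129.257668
  W → negative

1. 33.45433, 117.40546
2. -48.52065, -105.35932
3. -38.07787, -67.33917
4. 75.17464, 15.61497
5. -37.30317, -129.25767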